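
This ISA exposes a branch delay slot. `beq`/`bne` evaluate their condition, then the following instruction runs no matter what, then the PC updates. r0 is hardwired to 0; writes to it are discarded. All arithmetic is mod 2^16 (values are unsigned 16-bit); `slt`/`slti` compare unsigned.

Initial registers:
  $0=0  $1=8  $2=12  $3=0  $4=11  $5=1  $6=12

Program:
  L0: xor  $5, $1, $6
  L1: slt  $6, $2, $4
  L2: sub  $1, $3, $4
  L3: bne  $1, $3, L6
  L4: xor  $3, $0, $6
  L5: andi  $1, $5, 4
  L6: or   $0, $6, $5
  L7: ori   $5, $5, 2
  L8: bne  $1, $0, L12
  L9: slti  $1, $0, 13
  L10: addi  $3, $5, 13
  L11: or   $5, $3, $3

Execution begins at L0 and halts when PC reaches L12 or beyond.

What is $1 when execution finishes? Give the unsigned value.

PC=0  xor  $5, $1, $6        | $0=0 $1=8 $2=12 $3=0 $4=11 $5=4 $6=12
PC=1  slt  $6, $2, $4        | $0=0 $1=8 $2=12 $3=0 $4=11 $5=4 $6=0
PC=2  sub  $1, $3, $4        | $0=0 $1=65525 $2=12 $3=0 $4=11 $5=4 $6=0
PC=3  bne  $1, $3, L6        | $0=0 $1=65525 $2=12 $3=0 $4=11 $5=4 $6=0  [TAKEN]
PC=4  xor  $3, $0, $6        | $0=0 $1=65525 $2=12 $3=0 $4=11 $5=4 $6=0
PC=6  or   $0, $6, $5        | $0=0 $1=65525 $2=12 $3=0 $4=11 $5=4 $6=0
PC=7  ori   $5, $5, 2        | $0=0 $1=65525 $2=12 $3=0 $4=11 $5=6 $6=0
PC=8  bne  $1, $0, L12       | $0=0 $1=65525 $2=12 $3=0 $4=11 $5=6 $6=0  [TAKEN]
PC=9  slti  $1, $0, 13       | $0=0 $1=1 $2=12 $3=0 $4=11 $5=6 $6=0

1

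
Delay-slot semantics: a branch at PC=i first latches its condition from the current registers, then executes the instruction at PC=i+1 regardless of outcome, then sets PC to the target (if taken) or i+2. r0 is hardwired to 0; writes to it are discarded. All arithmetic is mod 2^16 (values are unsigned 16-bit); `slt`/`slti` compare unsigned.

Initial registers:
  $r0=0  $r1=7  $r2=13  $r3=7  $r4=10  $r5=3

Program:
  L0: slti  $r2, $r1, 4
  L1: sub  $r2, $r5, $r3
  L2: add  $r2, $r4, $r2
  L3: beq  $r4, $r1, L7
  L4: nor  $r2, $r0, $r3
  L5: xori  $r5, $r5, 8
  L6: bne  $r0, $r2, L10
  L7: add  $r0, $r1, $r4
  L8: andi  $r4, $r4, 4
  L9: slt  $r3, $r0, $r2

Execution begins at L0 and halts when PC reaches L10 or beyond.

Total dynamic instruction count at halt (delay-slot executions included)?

8

#0 slti  $r2, $r1, 4 ; 0/7/0/7/10/3
#1 sub  $r2, $r5, $r3 ; 0/7/65532/7/10/3
#2 add  $r2, $r4, $r2 ; 0/7/6/7/10/3
#3 beq  $r4, $r1, L7 ; 0/7/6/7/10/3 ; →fallthru
#4 nor  $r2, $r0, $r3 ; 0/7/65528/7/10/3
#5 xori  $r5, $r5, 8 ; 0/7/65528/7/10/11
#6 bne  $r0, $r2, L10 ; 0/7/65528/7/10/11 ; →target
#7 add  $r0, $r1, $r4 ; 0/7/65528/7/10/11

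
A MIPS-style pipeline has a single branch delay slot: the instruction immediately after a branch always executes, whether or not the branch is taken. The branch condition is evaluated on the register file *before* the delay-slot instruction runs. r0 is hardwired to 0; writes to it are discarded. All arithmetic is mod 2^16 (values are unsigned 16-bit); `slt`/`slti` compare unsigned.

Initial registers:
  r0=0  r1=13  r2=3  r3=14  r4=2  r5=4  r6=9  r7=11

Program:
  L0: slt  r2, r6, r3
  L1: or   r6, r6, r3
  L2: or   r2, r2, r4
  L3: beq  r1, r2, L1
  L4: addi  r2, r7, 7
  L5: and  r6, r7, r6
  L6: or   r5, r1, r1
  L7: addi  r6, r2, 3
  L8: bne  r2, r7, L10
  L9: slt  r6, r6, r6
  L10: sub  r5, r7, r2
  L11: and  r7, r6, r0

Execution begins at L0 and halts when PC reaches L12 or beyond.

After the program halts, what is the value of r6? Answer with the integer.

PC=0  slt  r2, r6, r3        | r0=0 r1=13 r2=1 r3=14 r4=2 r5=4 r6=9 r7=11
PC=1  or   r6, r6, r3        | r0=0 r1=13 r2=1 r3=14 r4=2 r5=4 r6=15 r7=11
PC=2  or   r2, r2, r4        | r0=0 r1=13 r2=3 r3=14 r4=2 r5=4 r6=15 r7=11
PC=3  beq  r1, r2, L1        | r0=0 r1=13 r2=3 r3=14 r4=2 r5=4 r6=15 r7=11  [not taken]
PC=4  addi  r2, r7, 7        | r0=0 r1=13 r2=18 r3=14 r4=2 r5=4 r6=15 r7=11
PC=5  and  r6, r7, r6        | r0=0 r1=13 r2=18 r3=14 r4=2 r5=4 r6=11 r7=11
PC=6  or   r5, r1, r1        | r0=0 r1=13 r2=18 r3=14 r4=2 r5=13 r6=11 r7=11
PC=7  addi  r6, r2, 3        | r0=0 r1=13 r2=18 r3=14 r4=2 r5=13 r6=21 r7=11
PC=8  bne  r2, r7, L10       | r0=0 r1=13 r2=18 r3=14 r4=2 r5=13 r6=21 r7=11  [TAKEN]
PC=9  slt  r6, r6, r6        | r0=0 r1=13 r2=18 r3=14 r4=2 r5=13 r6=0 r7=11
PC=10 sub  r5, r7, r2        | r0=0 r1=13 r2=18 r3=14 r4=2 r5=65529 r6=0 r7=11
PC=11 and  r7, r6, r0        | r0=0 r1=13 r2=18 r3=14 r4=2 r5=65529 r6=0 r7=0

0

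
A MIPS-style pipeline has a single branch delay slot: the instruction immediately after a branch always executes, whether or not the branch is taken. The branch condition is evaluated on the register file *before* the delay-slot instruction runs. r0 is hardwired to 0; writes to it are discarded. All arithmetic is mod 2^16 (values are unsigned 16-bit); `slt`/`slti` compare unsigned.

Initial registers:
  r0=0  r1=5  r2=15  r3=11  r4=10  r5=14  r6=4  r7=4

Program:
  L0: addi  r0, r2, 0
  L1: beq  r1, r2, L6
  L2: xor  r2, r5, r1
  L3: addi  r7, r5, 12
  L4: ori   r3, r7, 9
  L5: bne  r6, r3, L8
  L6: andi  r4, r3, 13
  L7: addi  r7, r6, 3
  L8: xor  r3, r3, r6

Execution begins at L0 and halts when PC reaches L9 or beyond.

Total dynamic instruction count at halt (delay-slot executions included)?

PC=0  addi  r0, r2, 0        | r0=0 r1=5 r2=15 r3=11 r4=10 r5=14 r6=4 r7=4
PC=1  beq  r1, r2, L6        | r0=0 r1=5 r2=15 r3=11 r4=10 r5=14 r6=4 r7=4  [not taken]
PC=2  xor  r2, r5, r1        | r0=0 r1=5 r2=11 r3=11 r4=10 r5=14 r6=4 r7=4
PC=3  addi  r7, r5, 12       | r0=0 r1=5 r2=11 r3=11 r4=10 r5=14 r6=4 r7=26
PC=4  ori   r3, r7, 9        | r0=0 r1=5 r2=11 r3=27 r4=10 r5=14 r6=4 r7=26
PC=5  bne  r6, r3, L8        | r0=0 r1=5 r2=11 r3=27 r4=10 r5=14 r6=4 r7=26  [TAKEN]
PC=6  andi  r4, r3, 13       | r0=0 r1=5 r2=11 r3=27 r4=9 r5=14 r6=4 r7=26
PC=8  xor  r3, r3, r6        | r0=0 r1=5 r2=11 r3=31 r4=9 r5=14 r6=4 r7=26

8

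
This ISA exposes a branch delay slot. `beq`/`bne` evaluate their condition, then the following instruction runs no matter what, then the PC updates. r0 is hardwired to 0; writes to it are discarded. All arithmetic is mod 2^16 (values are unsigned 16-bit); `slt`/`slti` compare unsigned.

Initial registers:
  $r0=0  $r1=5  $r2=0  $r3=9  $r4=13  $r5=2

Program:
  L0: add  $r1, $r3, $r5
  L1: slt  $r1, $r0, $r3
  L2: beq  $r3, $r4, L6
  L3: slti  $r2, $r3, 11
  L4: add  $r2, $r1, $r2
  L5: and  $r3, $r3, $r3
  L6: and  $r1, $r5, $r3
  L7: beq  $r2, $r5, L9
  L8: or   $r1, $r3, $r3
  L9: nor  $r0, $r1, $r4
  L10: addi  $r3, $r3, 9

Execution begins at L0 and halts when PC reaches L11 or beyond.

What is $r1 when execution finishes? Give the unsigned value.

  step pc=0: add  $r1, $r3, $r5  regs=(0,11,0,9,13,2)
  step pc=1: slt  $r1, $r0, $r3  regs=(0,1,0,9,13,2)
  step pc=2: beq  $r3, $r4, L6  cond=F  regs=(0,1,0,9,13,2)
  step pc=3: slti  $r2, $r3, 11  regs=(0,1,1,9,13,2)
  step pc=4: add  $r2, $r1, $r2  regs=(0,1,2,9,13,2)
  step pc=5: and  $r3, $r3, $r3  regs=(0,1,2,9,13,2)
  step pc=6: and  $r1, $r5, $r3  regs=(0,0,2,9,13,2)
  step pc=7: beq  $r2, $r5, L9  cond=T  regs=(0,0,2,9,13,2)
  step pc=8: or   $r1, $r3, $r3  regs=(0,9,2,9,13,2)
  step pc=9: nor  $r0, $r1, $r4  regs=(0,9,2,9,13,2)
  step pc=10: addi  $r3, $r3, 9  regs=(0,9,2,18,13,2)

9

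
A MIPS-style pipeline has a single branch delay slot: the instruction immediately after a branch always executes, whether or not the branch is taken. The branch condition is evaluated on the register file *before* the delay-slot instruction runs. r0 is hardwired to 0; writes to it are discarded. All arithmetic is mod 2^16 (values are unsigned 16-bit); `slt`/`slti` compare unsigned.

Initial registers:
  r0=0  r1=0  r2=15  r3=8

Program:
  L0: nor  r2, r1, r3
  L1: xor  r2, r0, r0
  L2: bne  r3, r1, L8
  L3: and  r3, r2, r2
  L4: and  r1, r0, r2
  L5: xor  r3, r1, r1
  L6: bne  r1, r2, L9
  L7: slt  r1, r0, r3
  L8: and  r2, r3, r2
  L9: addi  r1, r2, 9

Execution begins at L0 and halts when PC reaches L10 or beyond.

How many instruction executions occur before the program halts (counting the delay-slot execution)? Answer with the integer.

6

[0] nor  r2, r1, r3  →  {r0:0, r1:0, r2:65527, r3:8}
[1] xor  r2, r0, r0  →  {r0:0, r1:0, r2:0, r3:8}
[2] bne  r3, r1, L8  →  {r0:0, r1:0, r2:0, r3:8}  ⟨branch taken⟩
[3] and  r3, r2, r2  →  {r0:0, r1:0, r2:0, r3:0}
[8] and  r2, r3, r2  →  {r0:0, r1:0, r2:0, r3:0}
[9] addi  r1, r2, 9  →  {r0:0, r1:9, r2:0, r3:0}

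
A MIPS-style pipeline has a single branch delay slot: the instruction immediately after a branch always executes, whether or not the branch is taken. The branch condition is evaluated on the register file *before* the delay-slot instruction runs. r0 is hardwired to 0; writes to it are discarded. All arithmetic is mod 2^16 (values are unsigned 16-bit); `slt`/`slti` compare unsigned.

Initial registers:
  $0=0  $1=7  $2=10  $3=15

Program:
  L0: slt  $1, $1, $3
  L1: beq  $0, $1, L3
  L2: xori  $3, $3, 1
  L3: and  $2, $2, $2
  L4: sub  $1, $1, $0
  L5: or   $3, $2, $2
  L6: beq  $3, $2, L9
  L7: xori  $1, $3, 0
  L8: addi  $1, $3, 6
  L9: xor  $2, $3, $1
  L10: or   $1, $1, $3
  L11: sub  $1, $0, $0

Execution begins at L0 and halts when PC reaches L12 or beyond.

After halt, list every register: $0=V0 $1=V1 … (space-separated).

PC=0  slt  $1, $1, $3        | $0=0 $1=1 $2=10 $3=15
PC=1  beq  $0, $1, L3        | $0=0 $1=1 $2=10 $3=15  [not taken]
PC=2  xori  $3, $3, 1        | $0=0 $1=1 $2=10 $3=14
PC=3  and  $2, $2, $2        | $0=0 $1=1 $2=10 $3=14
PC=4  sub  $1, $1, $0        | $0=0 $1=1 $2=10 $3=14
PC=5  or   $3, $2, $2        | $0=0 $1=1 $2=10 $3=10
PC=6  beq  $3, $2, L9        | $0=0 $1=1 $2=10 $3=10  [TAKEN]
PC=7  xori  $1, $3, 0        | $0=0 $1=10 $2=10 $3=10
PC=9  xor  $2, $3, $1        | $0=0 $1=10 $2=0 $3=10
PC=10 or   $1, $1, $3        | $0=0 $1=10 $2=0 $3=10
PC=11 sub  $1, $0, $0        | $0=0 $1=0 $2=0 $3=10

$0=0 $1=0 $2=0 $3=10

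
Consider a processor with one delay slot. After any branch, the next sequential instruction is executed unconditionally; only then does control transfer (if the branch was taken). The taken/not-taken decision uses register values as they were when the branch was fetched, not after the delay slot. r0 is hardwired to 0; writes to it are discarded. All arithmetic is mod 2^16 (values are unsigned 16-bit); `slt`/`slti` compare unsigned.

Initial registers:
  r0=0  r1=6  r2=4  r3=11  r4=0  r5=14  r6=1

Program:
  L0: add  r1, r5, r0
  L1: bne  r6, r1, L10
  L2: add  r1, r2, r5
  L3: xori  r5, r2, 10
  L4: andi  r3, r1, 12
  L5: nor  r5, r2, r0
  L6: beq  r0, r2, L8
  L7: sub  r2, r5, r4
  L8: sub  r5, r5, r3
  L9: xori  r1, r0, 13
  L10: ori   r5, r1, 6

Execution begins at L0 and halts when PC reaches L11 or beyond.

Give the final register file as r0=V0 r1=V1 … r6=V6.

r0=0 r1=18 r2=4 r3=11 r4=0 r5=22 r6=1

[0] add  r1, r5, r0  →  {r0:0, r1:14, r2:4, r3:11, r4:0, r5:14, r6:1}
[1] bne  r6, r1, L10  →  {r0:0, r1:14, r2:4, r3:11, r4:0, r5:14, r6:1}  ⟨branch taken⟩
[2] add  r1, r2, r5  →  {r0:0, r1:18, r2:4, r3:11, r4:0, r5:14, r6:1}
[10] ori   r5, r1, 6  →  {r0:0, r1:18, r2:4, r3:11, r4:0, r5:22, r6:1}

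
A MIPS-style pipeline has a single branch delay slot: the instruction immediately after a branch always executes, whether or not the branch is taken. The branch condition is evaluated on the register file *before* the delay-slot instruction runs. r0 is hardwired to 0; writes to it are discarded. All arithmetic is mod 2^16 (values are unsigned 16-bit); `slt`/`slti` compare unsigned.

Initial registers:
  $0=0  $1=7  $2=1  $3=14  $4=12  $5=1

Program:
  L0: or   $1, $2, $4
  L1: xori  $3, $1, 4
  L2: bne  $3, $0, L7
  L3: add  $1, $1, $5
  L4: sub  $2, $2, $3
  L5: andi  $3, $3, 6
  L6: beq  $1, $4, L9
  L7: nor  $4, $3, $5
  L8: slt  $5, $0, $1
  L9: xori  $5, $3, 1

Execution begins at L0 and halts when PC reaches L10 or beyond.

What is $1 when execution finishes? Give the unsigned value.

14

  step pc=0: or   $1, $2, $4  regs=(0,13,1,14,12,1)
  step pc=1: xori  $3, $1, 4  regs=(0,13,1,9,12,1)
  step pc=2: bne  $3, $0, L7  cond=T  regs=(0,13,1,9,12,1)
  step pc=3: add  $1, $1, $5  regs=(0,14,1,9,12,1)
  step pc=7: nor  $4, $3, $5  regs=(0,14,1,9,65526,1)
  step pc=8: slt  $5, $0, $1  regs=(0,14,1,9,65526,1)
  step pc=9: xori  $5, $3, 1  regs=(0,14,1,9,65526,8)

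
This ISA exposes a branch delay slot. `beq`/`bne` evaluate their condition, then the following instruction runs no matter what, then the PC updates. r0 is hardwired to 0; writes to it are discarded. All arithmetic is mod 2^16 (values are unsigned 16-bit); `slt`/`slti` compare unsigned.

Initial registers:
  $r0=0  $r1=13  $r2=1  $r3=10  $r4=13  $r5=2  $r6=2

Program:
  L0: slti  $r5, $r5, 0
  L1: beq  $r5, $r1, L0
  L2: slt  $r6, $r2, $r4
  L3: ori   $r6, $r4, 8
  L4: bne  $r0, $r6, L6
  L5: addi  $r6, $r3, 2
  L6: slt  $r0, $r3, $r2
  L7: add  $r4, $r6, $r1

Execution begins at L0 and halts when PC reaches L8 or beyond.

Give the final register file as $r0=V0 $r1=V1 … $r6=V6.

$r0=0 $r1=13 $r2=1 $r3=10 $r4=25 $r5=0 $r6=12

[0] slti  $r5, $r5, 0  →  {$r0:0, $r1:13, $r2:1, $r3:10, $r4:13, $r5:0, $r6:2}
[1] beq  $r5, $r1, L0  →  {$r0:0, $r1:13, $r2:1, $r3:10, $r4:13, $r5:0, $r6:2}  ⟨branch fallthrough⟩
[2] slt  $r6, $r2, $r4  →  {$r0:0, $r1:13, $r2:1, $r3:10, $r4:13, $r5:0, $r6:1}
[3] ori   $r6, $r4, 8  →  {$r0:0, $r1:13, $r2:1, $r3:10, $r4:13, $r5:0, $r6:13}
[4] bne  $r0, $r6, L6  →  {$r0:0, $r1:13, $r2:1, $r3:10, $r4:13, $r5:0, $r6:13}  ⟨branch taken⟩
[5] addi  $r6, $r3, 2  →  {$r0:0, $r1:13, $r2:1, $r3:10, $r4:13, $r5:0, $r6:12}
[6] slt  $r0, $r3, $r2  →  {$r0:0, $r1:13, $r2:1, $r3:10, $r4:13, $r5:0, $r6:12}
[7] add  $r4, $r6, $r1  →  {$r0:0, $r1:13, $r2:1, $r3:10, $r4:25, $r5:0, $r6:12}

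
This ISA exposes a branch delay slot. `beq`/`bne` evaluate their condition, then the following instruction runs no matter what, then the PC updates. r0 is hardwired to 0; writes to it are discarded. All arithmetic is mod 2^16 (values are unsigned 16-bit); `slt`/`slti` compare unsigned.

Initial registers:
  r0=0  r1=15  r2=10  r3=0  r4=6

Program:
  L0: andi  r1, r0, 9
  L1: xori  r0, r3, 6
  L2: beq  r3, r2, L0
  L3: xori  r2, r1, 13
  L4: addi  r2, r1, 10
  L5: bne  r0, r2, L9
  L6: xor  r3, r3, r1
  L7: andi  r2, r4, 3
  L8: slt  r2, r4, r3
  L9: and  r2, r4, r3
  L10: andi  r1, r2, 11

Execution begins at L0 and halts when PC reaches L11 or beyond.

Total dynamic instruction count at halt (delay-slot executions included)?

[0] andi  r1, r0, 9  →  {r0:0, r1:0, r2:10, r3:0, r4:6}
[1] xori  r0, r3, 6  →  {r0:0, r1:0, r2:10, r3:0, r4:6}
[2] beq  r3, r2, L0  →  {r0:0, r1:0, r2:10, r3:0, r4:6}  ⟨branch fallthrough⟩
[3] xori  r2, r1, 13  →  {r0:0, r1:0, r2:13, r3:0, r4:6}
[4] addi  r2, r1, 10  →  {r0:0, r1:0, r2:10, r3:0, r4:6}
[5] bne  r0, r2, L9  →  {r0:0, r1:0, r2:10, r3:0, r4:6}  ⟨branch taken⟩
[6] xor  r3, r3, r1  →  {r0:0, r1:0, r2:10, r3:0, r4:6}
[9] and  r2, r4, r3  →  {r0:0, r1:0, r2:0, r3:0, r4:6}
[10] andi  r1, r2, 11  →  {r0:0, r1:0, r2:0, r3:0, r4:6}

9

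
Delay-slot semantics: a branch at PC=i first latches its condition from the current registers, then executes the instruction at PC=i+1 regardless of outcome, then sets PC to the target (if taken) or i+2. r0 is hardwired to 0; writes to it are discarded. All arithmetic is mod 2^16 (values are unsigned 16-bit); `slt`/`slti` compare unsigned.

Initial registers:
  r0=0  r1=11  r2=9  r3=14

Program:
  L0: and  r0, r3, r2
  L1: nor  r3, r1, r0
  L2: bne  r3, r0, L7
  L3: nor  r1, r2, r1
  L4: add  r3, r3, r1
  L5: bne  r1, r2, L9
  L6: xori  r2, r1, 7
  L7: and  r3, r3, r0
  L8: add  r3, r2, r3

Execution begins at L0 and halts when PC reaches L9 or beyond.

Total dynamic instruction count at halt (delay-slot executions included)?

PC=0  and  r0, r3, r2        | r0=0 r1=11 r2=9 r3=14
PC=1  nor  r3, r1, r0        | r0=0 r1=11 r2=9 r3=65524
PC=2  bne  r3, r0, L7        | r0=0 r1=11 r2=9 r3=65524  [TAKEN]
PC=3  nor  r1, r2, r1        | r0=0 r1=65524 r2=9 r3=65524
PC=7  and  r3, r3, r0        | r0=0 r1=65524 r2=9 r3=0
PC=8  add  r3, r2, r3        | r0=0 r1=65524 r2=9 r3=9

6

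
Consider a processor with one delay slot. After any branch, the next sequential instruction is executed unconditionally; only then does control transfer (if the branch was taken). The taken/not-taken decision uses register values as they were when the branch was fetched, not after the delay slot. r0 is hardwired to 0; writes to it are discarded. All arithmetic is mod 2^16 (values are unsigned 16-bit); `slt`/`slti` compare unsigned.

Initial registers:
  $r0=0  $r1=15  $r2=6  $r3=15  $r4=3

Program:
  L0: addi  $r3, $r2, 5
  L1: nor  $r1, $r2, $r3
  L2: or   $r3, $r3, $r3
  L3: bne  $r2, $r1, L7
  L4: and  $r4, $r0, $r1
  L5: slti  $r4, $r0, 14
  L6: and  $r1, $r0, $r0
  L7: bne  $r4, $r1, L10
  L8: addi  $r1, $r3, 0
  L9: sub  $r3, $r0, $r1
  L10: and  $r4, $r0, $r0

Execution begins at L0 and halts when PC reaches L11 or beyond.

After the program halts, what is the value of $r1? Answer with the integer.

11

PC=0  addi  $r3, $r2, 5      | $r0=0 $r1=15 $r2=6 $r3=11 $r4=3
PC=1  nor  $r1, $r2, $r3     | $r0=0 $r1=65520 $r2=6 $r3=11 $r4=3
PC=2  or   $r3, $r3, $r3     | $r0=0 $r1=65520 $r2=6 $r3=11 $r4=3
PC=3  bne  $r2, $r1, L7      | $r0=0 $r1=65520 $r2=6 $r3=11 $r4=3  [TAKEN]
PC=4  and  $r4, $r0, $r1     | $r0=0 $r1=65520 $r2=6 $r3=11 $r4=0
PC=7  bne  $r4, $r1, L10     | $r0=0 $r1=65520 $r2=6 $r3=11 $r4=0  [TAKEN]
PC=8  addi  $r1, $r3, 0      | $r0=0 $r1=11 $r2=6 $r3=11 $r4=0
PC=10 and  $r4, $r0, $r0     | $r0=0 $r1=11 $r2=6 $r3=11 $r4=0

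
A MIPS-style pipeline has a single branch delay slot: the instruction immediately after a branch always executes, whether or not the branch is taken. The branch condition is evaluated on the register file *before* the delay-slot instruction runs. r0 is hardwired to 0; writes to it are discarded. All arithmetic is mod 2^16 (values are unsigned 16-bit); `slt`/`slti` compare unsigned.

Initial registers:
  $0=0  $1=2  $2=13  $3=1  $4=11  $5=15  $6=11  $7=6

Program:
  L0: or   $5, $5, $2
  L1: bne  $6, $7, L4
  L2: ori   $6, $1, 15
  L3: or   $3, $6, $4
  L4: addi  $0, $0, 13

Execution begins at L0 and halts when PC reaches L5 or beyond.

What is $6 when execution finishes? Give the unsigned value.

15

#0 or   $5, $5, $2 ; 0/2/13/1/11/15/11/6
#1 bne  $6, $7, L4 ; 0/2/13/1/11/15/11/6 ; →target
#2 ori   $6, $1, 15 ; 0/2/13/1/11/15/15/6
#4 addi  $0, $0, 13 ; 0/2/13/1/11/15/15/6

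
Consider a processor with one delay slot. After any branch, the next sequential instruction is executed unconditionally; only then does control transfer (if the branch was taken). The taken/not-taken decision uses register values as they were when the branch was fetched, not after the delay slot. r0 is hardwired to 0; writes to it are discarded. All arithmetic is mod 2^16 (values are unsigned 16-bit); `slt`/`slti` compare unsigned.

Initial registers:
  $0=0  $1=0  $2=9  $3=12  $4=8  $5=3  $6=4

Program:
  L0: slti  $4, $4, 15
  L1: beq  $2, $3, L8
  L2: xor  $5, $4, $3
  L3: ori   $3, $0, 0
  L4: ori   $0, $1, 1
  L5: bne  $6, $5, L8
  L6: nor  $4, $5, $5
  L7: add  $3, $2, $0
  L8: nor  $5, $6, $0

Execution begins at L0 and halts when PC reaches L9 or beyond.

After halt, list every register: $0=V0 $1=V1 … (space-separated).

PC=0  slti  $4, $4, 15       | $0=0 $1=0 $2=9 $3=12 $4=1 $5=3 $6=4
PC=1  beq  $2, $3, L8        | $0=0 $1=0 $2=9 $3=12 $4=1 $5=3 $6=4  [not taken]
PC=2  xor  $5, $4, $3        | $0=0 $1=0 $2=9 $3=12 $4=1 $5=13 $6=4
PC=3  ori   $3, $0, 0        | $0=0 $1=0 $2=9 $3=0 $4=1 $5=13 $6=4
PC=4  ori   $0, $1, 1        | $0=0 $1=0 $2=9 $3=0 $4=1 $5=13 $6=4
PC=5  bne  $6, $5, L8        | $0=0 $1=0 $2=9 $3=0 $4=1 $5=13 $6=4  [TAKEN]
PC=6  nor  $4, $5, $5        | $0=0 $1=0 $2=9 $3=0 $4=65522 $5=13 $6=4
PC=8  nor  $5, $6, $0        | $0=0 $1=0 $2=9 $3=0 $4=65522 $5=65531 $6=4

$0=0 $1=0 $2=9 $3=0 $4=65522 $5=65531 $6=4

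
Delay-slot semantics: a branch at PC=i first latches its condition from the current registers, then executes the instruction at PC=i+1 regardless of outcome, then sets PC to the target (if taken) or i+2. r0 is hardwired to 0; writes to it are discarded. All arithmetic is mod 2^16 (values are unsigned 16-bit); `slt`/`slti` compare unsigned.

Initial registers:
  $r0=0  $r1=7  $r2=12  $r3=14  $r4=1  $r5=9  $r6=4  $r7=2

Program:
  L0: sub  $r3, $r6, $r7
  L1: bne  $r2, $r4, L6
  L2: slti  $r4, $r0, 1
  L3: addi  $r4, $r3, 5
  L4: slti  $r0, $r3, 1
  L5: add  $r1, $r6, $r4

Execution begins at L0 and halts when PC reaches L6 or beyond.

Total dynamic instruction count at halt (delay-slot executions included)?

PC=0  sub  $r3, $r6, $r7     | $r0=0 $r1=7 $r2=12 $r3=2 $r4=1 $r5=9 $r6=4 $r7=2
PC=1  bne  $r2, $r4, L6      | $r0=0 $r1=7 $r2=12 $r3=2 $r4=1 $r5=9 $r6=4 $r7=2  [TAKEN]
PC=2  slti  $r4, $r0, 1      | $r0=0 $r1=7 $r2=12 $r3=2 $r4=1 $r5=9 $r6=4 $r7=2

3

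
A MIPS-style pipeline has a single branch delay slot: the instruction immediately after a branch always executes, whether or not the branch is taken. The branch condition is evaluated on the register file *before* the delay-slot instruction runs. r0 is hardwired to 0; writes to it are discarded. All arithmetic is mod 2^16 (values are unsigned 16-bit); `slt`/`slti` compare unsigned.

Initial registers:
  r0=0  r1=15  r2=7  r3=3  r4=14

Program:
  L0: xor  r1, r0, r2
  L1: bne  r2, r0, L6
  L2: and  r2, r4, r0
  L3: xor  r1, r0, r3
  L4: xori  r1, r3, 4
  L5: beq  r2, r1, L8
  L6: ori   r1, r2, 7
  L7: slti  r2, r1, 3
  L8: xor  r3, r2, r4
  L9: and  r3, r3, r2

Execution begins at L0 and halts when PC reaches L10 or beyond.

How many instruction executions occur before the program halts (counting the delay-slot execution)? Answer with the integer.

[0] xor  r1, r0, r2  →  {r0:0, r1:7, r2:7, r3:3, r4:14}
[1] bne  r2, r0, L6  →  {r0:0, r1:7, r2:7, r3:3, r4:14}  ⟨branch taken⟩
[2] and  r2, r4, r0  →  {r0:0, r1:7, r2:0, r3:3, r4:14}
[6] ori   r1, r2, 7  →  {r0:0, r1:7, r2:0, r3:3, r4:14}
[7] slti  r2, r1, 3  →  {r0:0, r1:7, r2:0, r3:3, r4:14}
[8] xor  r3, r2, r4  →  {r0:0, r1:7, r2:0, r3:14, r4:14}
[9] and  r3, r3, r2  →  {r0:0, r1:7, r2:0, r3:0, r4:14}

7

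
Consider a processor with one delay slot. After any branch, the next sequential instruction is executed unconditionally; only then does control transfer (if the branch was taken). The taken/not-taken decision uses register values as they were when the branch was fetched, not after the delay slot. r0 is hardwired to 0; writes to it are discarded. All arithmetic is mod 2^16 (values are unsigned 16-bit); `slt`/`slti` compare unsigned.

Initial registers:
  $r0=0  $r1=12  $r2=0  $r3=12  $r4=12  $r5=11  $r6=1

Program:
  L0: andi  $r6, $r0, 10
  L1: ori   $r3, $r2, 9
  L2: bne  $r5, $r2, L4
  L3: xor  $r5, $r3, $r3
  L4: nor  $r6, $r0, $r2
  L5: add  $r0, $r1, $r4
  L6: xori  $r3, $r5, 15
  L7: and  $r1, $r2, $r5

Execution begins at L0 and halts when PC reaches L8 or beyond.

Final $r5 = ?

[0] andi  $r6, $r0, 10  →  {$r0:0, $r1:12, $r2:0, $r3:12, $r4:12, $r5:11, $r6:0}
[1] ori   $r3, $r2, 9  →  {$r0:0, $r1:12, $r2:0, $r3:9, $r4:12, $r5:11, $r6:0}
[2] bne  $r5, $r2, L4  →  {$r0:0, $r1:12, $r2:0, $r3:9, $r4:12, $r5:11, $r6:0}  ⟨branch taken⟩
[3] xor  $r5, $r3, $r3  →  {$r0:0, $r1:12, $r2:0, $r3:9, $r4:12, $r5:0, $r6:0}
[4] nor  $r6, $r0, $r2  →  {$r0:0, $r1:12, $r2:0, $r3:9, $r4:12, $r5:0, $r6:65535}
[5] add  $r0, $r1, $r4  →  {$r0:0, $r1:12, $r2:0, $r3:9, $r4:12, $r5:0, $r6:65535}
[6] xori  $r3, $r5, 15  →  {$r0:0, $r1:12, $r2:0, $r3:15, $r4:12, $r5:0, $r6:65535}
[7] and  $r1, $r2, $r5  →  {$r0:0, $r1:0, $r2:0, $r3:15, $r4:12, $r5:0, $r6:65535}

0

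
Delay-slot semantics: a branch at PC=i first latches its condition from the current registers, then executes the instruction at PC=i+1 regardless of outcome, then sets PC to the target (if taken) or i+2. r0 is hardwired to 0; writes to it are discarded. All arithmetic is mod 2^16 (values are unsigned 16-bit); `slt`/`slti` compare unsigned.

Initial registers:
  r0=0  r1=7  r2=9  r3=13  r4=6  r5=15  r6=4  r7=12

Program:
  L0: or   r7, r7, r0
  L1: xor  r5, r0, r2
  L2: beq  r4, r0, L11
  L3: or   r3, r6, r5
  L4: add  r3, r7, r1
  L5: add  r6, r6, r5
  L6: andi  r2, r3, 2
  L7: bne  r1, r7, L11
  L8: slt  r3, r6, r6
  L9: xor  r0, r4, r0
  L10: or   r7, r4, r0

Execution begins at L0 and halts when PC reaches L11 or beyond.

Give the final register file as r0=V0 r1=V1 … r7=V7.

PC=0  or   r7, r7, r0        | r0=0 r1=7 r2=9 r3=13 r4=6 r5=15 r6=4 r7=12
PC=1  xor  r5, r0, r2        | r0=0 r1=7 r2=9 r3=13 r4=6 r5=9 r6=4 r7=12
PC=2  beq  r4, r0, L11       | r0=0 r1=7 r2=9 r3=13 r4=6 r5=9 r6=4 r7=12  [not taken]
PC=3  or   r3, r6, r5        | r0=0 r1=7 r2=9 r3=13 r4=6 r5=9 r6=4 r7=12
PC=4  add  r3, r7, r1        | r0=0 r1=7 r2=9 r3=19 r4=6 r5=9 r6=4 r7=12
PC=5  add  r6, r6, r5        | r0=0 r1=7 r2=9 r3=19 r4=6 r5=9 r6=13 r7=12
PC=6  andi  r2, r3, 2        | r0=0 r1=7 r2=2 r3=19 r4=6 r5=9 r6=13 r7=12
PC=7  bne  r1, r7, L11       | r0=0 r1=7 r2=2 r3=19 r4=6 r5=9 r6=13 r7=12  [TAKEN]
PC=8  slt  r3, r6, r6        | r0=0 r1=7 r2=2 r3=0 r4=6 r5=9 r6=13 r7=12

r0=0 r1=7 r2=2 r3=0 r4=6 r5=9 r6=13 r7=12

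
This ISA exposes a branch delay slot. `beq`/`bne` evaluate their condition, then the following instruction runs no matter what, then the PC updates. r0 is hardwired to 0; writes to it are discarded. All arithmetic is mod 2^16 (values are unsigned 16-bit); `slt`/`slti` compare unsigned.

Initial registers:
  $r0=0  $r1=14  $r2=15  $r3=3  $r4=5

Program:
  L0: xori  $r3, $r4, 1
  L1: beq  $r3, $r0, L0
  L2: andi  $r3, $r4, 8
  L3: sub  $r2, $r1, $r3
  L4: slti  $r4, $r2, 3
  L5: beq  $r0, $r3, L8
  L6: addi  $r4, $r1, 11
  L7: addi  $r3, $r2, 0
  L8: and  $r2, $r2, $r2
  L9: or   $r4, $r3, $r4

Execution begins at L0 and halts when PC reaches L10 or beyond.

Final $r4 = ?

25

PC=0  xori  $r3, $r4, 1      | $r0=0 $r1=14 $r2=15 $r3=4 $r4=5
PC=1  beq  $r3, $r0, L0      | $r0=0 $r1=14 $r2=15 $r3=4 $r4=5  [not taken]
PC=2  andi  $r3, $r4, 8      | $r0=0 $r1=14 $r2=15 $r3=0 $r4=5
PC=3  sub  $r2, $r1, $r3     | $r0=0 $r1=14 $r2=14 $r3=0 $r4=5
PC=4  slti  $r4, $r2, 3      | $r0=0 $r1=14 $r2=14 $r3=0 $r4=0
PC=5  beq  $r0, $r3, L8      | $r0=0 $r1=14 $r2=14 $r3=0 $r4=0  [TAKEN]
PC=6  addi  $r4, $r1, 11     | $r0=0 $r1=14 $r2=14 $r3=0 $r4=25
PC=8  and  $r2, $r2, $r2     | $r0=0 $r1=14 $r2=14 $r3=0 $r4=25
PC=9  or   $r4, $r3, $r4     | $r0=0 $r1=14 $r2=14 $r3=0 $r4=25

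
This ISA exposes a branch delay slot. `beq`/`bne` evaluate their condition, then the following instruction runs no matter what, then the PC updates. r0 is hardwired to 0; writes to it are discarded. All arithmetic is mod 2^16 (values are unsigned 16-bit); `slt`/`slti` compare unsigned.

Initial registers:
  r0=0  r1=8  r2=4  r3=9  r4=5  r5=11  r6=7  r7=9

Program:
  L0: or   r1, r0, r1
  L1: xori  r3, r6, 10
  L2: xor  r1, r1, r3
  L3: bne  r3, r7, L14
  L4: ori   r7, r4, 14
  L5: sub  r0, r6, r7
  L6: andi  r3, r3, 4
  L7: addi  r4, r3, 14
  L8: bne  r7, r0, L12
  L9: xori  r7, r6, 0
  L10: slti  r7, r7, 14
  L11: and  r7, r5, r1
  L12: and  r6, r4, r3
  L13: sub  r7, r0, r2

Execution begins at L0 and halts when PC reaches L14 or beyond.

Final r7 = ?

PC=0  or   r1, r0, r1        | r0=0 r1=8 r2=4 r3=9 r4=5 r5=11 r6=7 r7=9
PC=1  xori  r3, r6, 10       | r0=0 r1=8 r2=4 r3=13 r4=5 r5=11 r6=7 r7=9
PC=2  xor  r1, r1, r3        | r0=0 r1=5 r2=4 r3=13 r4=5 r5=11 r6=7 r7=9
PC=3  bne  r3, r7, L14       | r0=0 r1=5 r2=4 r3=13 r4=5 r5=11 r6=7 r7=9  [TAKEN]
PC=4  ori   r7, r4, 14       | r0=0 r1=5 r2=4 r3=13 r4=5 r5=11 r6=7 r7=15

15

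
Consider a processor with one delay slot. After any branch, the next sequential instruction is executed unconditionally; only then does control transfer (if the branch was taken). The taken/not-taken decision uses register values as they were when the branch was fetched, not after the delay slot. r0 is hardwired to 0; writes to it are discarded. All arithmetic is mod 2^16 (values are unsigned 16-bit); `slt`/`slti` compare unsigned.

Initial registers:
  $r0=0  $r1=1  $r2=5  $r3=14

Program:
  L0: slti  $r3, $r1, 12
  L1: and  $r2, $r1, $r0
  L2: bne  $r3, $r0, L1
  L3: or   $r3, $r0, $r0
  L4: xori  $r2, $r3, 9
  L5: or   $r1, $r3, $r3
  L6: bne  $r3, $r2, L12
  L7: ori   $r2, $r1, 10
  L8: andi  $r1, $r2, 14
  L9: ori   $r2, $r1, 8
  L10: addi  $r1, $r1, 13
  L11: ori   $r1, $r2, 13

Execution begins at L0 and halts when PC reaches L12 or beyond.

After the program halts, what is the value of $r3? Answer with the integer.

  step pc=0: slti  $r3, $r1, 12  regs=(0,1,5,1)
  step pc=1: and  $r2, $r1, $r0  regs=(0,1,0,1)
  step pc=2: bne  $r3, $r0, L1  cond=T  regs=(0,1,0,1)
  step pc=3: or   $r3, $r0, $r0  regs=(0,1,0,0)
  step pc=1: and  $r2, $r1, $r0  regs=(0,1,0,0)
  step pc=2: bne  $r3, $r0, L1  cond=F  regs=(0,1,0,0)
  step pc=3: or   $r3, $r0, $r0  regs=(0,1,0,0)
  step pc=4: xori  $r2, $r3, 9  regs=(0,1,9,0)
  step pc=5: or   $r1, $r3, $r3  regs=(0,0,9,0)
  step pc=6: bne  $r3, $r2, L12  cond=T  regs=(0,0,9,0)
  step pc=7: ori   $r2, $r1, 10  regs=(0,0,10,0)

0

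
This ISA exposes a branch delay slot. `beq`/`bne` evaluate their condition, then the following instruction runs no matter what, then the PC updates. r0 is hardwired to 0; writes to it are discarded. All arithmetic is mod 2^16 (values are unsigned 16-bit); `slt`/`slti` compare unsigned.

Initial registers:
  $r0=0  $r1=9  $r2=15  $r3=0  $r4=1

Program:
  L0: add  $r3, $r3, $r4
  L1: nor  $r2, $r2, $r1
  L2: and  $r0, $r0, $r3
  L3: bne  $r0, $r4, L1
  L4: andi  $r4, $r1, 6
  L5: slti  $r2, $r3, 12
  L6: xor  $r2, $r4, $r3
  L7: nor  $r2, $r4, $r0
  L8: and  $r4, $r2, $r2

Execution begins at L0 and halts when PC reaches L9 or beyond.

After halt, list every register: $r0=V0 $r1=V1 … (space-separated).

  step pc=0: add  $r3, $r3, $r4  regs=(0,9,15,1,1)
  step pc=1: nor  $r2, $r2, $r1  regs=(0,9,65520,1,1)
  step pc=2: and  $r0, $r0, $r3  regs=(0,9,65520,1,1)
  step pc=3: bne  $r0, $r4, L1  cond=T  regs=(0,9,65520,1,1)
  step pc=4: andi  $r4, $r1, 6  regs=(0,9,65520,1,0)
  step pc=1: nor  $r2, $r2, $r1  regs=(0,9,6,1,0)
  step pc=2: and  $r0, $r0, $r3  regs=(0,9,6,1,0)
  step pc=3: bne  $r0, $r4, L1  cond=F  regs=(0,9,6,1,0)
  step pc=4: andi  $r4, $r1, 6  regs=(0,9,6,1,0)
  step pc=5: slti  $r2, $r3, 12  regs=(0,9,1,1,0)
  step pc=6: xor  $r2, $r4, $r3  regs=(0,9,1,1,0)
  step pc=7: nor  $r2, $r4, $r0  regs=(0,9,65535,1,0)
  step pc=8: and  $r4, $r2, $r2  regs=(0,9,65535,1,65535)

$r0=0 $r1=9 $r2=65535 $r3=1 $r4=65535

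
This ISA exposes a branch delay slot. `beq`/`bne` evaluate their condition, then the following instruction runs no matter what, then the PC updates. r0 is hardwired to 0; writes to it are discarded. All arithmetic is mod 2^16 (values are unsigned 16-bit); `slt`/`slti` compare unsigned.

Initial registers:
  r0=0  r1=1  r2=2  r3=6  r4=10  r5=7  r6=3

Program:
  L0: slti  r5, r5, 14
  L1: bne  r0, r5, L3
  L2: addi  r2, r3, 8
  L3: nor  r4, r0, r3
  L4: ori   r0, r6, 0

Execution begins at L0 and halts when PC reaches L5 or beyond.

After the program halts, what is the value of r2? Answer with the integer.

14

[0] slti  r5, r5, 14  →  {r0:0, r1:1, r2:2, r3:6, r4:10, r5:1, r6:3}
[1] bne  r0, r5, L3  →  {r0:0, r1:1, r2:2, r3:6, r4:10, r5:1, r6:3}  ⟨branch taken⟩
[2] addi  r2, r3, 8  →  {r0:0, r1:1, r2:14, r3:6, r4:10, r5:1, r6:3}
[3] nor  r4, r0, r3  →  {r0:0, r1:1, r2:14, r3:6, r4:65529, r5:1, r6:3}
[4] ori   r0, r6, 0  →  {r0:0, r1:1, r2:14, r3:6, r4:65529, r5:1, r6:3}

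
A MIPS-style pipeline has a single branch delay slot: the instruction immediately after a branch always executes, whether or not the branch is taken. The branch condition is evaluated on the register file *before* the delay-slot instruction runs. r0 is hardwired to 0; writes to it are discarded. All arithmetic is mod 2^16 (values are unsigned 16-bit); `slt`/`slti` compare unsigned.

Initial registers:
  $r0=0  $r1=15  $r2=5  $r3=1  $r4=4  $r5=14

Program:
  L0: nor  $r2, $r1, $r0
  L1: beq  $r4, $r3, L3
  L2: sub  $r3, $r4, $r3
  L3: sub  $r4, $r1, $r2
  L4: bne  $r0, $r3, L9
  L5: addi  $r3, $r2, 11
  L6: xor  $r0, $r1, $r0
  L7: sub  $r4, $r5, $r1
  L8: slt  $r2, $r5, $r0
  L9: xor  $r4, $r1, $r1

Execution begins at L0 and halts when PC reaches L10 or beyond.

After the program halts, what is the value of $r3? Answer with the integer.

65531

[0] nor  $r2, $r1, $r0  →  {$r0:0, $r1:15, $r2:65520, $r3:1, $r4:4, $r5:14}
[1] beq  $r4, $r3, L3  →  {$r0:0, $r1:15, $r2:65520, $r3:1, $r4:4, $r5:14}  ⟨branch fallthrough⟩
[2] sub  $r3, $r4, $r3  →  {$r0:0, $r1:15, $r2:65520, $r3:3, $r4:4, $r5:14}
[3] sub  $r4, $r1, $r2  →  {$r0:0, $r1:15, $r2:65520, $r3:3, $r4:31, $r5:14}
[4] bne  $r0, $r3, L9  →  {$r0:0, $r1:15, $r2:65520, $r3:3, $r4:31, $r5:14}  ⟨branch taken⟩
[5] addi  $r3, $r2, 11  →  {$r0:0, $r1:15, $r2:65520, $r3:65531, $r4:31, $r5:14}
[9] xor  $r4, $r1, $r1  →  {$r0:0, $r1:15, $r2:65520, $r3:65531, $r4:0, $r5:14}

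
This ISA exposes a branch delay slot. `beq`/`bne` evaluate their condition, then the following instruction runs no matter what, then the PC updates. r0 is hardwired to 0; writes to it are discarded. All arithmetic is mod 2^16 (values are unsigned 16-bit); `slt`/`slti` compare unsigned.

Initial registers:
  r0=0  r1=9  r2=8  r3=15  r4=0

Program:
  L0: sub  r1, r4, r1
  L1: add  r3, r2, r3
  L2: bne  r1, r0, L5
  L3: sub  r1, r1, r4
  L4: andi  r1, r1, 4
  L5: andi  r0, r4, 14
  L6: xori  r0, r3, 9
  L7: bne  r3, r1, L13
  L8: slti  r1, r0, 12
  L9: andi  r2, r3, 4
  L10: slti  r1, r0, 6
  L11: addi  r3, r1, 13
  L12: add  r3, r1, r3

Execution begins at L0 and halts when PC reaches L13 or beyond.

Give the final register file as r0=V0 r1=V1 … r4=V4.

PC=0  sub  r1, r4, r1        | r0=0 r1=65527 r2=8 r3=15 r4=0
PC=1  add  r3, r2, r3        | r0=0 r1=65527 r2=8 r3=23 r4=0
PC=2  bne  r1, r0, L5        | r0=0 r1=65527 r2=8 r3=23 r4=0  [TAKEN]
PC=3  sub  r1, r1, r4        | r0=0 r1=65527 r2=8 r3=23 r4=0
PC=5  andi  r0, r4, 14       | r0=0 r1=65527 r2=8 r3=23 r4=0
PC=6  xori  r0, r3, 9        | r0=0 r1=65527 r2=8 r3=23 r4=0
PC=7  bne  r3, r1, L13       | r0=0 r1=65527 r2=8 r3=23 r4=0  [TAKEN]
PC=8  slti  r1, r0, 12       | r0=0 r1=1 r2=8 r3=23 r4=0

r0=0 r1=1 r2=8 r3=23 r4=0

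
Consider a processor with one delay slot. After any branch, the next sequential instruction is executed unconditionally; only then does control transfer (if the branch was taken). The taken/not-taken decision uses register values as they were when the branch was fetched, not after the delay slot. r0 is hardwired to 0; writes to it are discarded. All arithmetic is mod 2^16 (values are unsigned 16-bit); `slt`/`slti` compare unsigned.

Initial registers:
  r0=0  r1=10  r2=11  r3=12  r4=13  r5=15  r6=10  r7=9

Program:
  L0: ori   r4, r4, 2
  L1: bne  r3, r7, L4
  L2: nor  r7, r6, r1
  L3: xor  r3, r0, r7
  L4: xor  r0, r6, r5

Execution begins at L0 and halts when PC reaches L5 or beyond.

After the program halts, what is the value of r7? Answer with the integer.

65525

#0 ori   r4, r4, 2 ; 0/10/11/12/15/15/10/9
#1 bne  r3, r7, L4 ; 0/10/11/12/15/15/10/9 ; →target
#2 nor  r7, r6, r1 ; 0/10/11/12/15/15/10/65525
#4 xor  r0, r6, r5 ; 0/10/11/12/15/15/10/65525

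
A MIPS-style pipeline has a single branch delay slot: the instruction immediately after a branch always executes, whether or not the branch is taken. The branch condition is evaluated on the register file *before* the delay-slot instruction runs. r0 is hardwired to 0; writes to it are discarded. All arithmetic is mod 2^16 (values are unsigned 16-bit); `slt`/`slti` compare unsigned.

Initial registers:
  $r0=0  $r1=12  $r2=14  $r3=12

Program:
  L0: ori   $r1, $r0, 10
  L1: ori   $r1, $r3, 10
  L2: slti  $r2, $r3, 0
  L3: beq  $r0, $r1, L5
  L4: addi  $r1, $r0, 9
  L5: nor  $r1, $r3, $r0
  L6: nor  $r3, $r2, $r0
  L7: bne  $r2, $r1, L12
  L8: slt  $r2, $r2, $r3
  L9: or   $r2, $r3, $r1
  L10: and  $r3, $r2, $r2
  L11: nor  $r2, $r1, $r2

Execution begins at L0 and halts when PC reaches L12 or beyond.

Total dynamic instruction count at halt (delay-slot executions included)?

#0 ori   $r1, $r0, 10 ; 0/10/14/12
#1 ori   $r1, $r3, 10 ; 0/14/14/12
#2 slti  $r2, $r3, 0 ; 0/14/0/12
#3 beq  $r0, $r1, L5 ; 0/14/0/12 ; →fallthru
#4 addi  $r1, $r0, 9 ; 0/9/0/12
#5 nor  $r1, $r3, $r0 ; 0/65523/0/12
#6 nor  $r3, $r2, $r0 ; 0/65523/0/65535
#7 bne  $r2, $r1, L12 ; 0/65523/0/65535 ; →target
#8 slt  $r2, $r2, $r3 ; 0/65523/1/65535

9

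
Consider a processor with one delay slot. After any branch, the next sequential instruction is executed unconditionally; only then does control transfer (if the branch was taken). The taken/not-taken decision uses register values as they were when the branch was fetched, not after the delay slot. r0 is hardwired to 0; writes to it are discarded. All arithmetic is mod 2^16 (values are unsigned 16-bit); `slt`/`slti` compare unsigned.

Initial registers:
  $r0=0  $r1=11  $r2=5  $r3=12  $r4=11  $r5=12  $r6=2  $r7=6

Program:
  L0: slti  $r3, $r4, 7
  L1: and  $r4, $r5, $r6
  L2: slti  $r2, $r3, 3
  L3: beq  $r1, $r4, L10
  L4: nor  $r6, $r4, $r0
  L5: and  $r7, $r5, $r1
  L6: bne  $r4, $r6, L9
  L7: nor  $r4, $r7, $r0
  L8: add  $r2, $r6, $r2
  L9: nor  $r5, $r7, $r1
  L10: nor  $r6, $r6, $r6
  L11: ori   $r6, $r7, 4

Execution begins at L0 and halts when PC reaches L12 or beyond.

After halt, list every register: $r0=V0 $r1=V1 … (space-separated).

#0 slti  $r3, $r4, 7 ; 0/11/5/0/11/12/2/6
#1 and  $r4, $r5, $r6 ; 0/11/5/0/0/12/2/6
#2 slti  $r2, $r3, 3 ; 0/11/1/0/0/12/2/6
#3 beq  $r1, $r4, L10 ; 0/11/1/0/0/12/2/6 ; →fallthru
#4 nor  $r6, $r4, $r0 ; 0/11/1/0/0/12/65535/6
#5 and  $r7, $r5, $r1 ; 0/11/1/0/0/12/65535/8
#6 bne  $r4, $r6, L9 ; 0/11/1/0/0/12/65535/8 ; →target
#7 nor  $r4, $r7, $r0 ; 0/11/1/0/65527/12/65535/8
#9 nor  $r5, $r7, $r1 ; 0/11/1/0/65527/65524/65535/8
#10 nor  $r6, $r6, $r6 ; 0/11/1/0/65527/65524/0/8
#11 ori   $r6, $r7, 4 ; 0/11/1/0/65527/65524/12/8

$r0=0 $r1=11 $r2=1 $r3=0 $r4=65527 $r5=65524 $r6=12 $r7=8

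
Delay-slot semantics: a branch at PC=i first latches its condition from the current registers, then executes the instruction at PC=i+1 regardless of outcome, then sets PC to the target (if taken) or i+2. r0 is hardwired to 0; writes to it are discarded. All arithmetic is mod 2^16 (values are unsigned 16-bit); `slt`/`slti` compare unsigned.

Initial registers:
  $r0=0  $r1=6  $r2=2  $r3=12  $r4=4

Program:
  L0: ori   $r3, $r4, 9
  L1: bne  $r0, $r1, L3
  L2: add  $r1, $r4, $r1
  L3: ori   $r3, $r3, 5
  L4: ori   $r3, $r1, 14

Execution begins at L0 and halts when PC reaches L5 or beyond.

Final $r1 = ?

#0 ori   $r3, $r4, 9 ; 0/6/2/13/4
#1 bne  $r0, $r1, L3 ; 0/6/2/13/4 ; →target
#2 add  $r1, $r4, $r1 ; 0/10/2/13/4
#3 ori   $r3, $r3, 5 ; 0/10/2/13/4
#4 ori   $r3, $r1, 14 ; 0/10/2/14/4

10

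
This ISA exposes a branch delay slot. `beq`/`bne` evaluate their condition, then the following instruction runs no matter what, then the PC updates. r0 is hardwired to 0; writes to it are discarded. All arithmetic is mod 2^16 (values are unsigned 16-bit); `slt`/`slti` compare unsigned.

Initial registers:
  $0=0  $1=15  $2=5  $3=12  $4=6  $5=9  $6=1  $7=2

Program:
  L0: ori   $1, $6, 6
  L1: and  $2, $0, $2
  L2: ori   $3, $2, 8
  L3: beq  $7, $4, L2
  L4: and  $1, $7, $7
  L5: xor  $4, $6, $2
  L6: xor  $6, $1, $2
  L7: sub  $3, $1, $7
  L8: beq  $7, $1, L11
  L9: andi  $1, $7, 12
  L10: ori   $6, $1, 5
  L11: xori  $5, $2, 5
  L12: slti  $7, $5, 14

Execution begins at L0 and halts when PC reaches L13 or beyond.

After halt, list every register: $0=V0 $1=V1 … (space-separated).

#0 ori   $1, $6, 6 ; 0/7/5/12/6/9/1/2
#1 and  $2, $0, $2 ; 0/7/0/12/6/9/1/2
#2 ori   $3, $2, 8 ; 0/7/0/8/6/9/1/2
#3 beq  $7, $4, L2 ; 0/7/0/8/6/9/1/2 ; →fallthru
#4 and  $1, $7, $7 ; 0/2/0/8/6/9/1/2
#5 xor  $4, $6, $2 ; 0/2/0/8/1/9/1/2
#6 xor  $6, $1, $2 ; 0/2/0/8/1/9/2/2
#7 sub  $3, $1, $7 ; 0/2/0/0/1/9/2/2
#8 beq  $7, $1, L11 ; 0/2/0/0/1/9/2/2 ; →target
#9 andi  $1, $7, 12 ; 0/0/0/0/1/9/2/2
#11 xori  $5, $2, 5 ; 0/0/0/0/1/5/2/2
#12 slti  $7, $5, 14 ; 0/0/0/0/1/5/2/1

$0=0 $1=0 $2=0 $3=0 $4=1 $5=5 $6=2 $7=1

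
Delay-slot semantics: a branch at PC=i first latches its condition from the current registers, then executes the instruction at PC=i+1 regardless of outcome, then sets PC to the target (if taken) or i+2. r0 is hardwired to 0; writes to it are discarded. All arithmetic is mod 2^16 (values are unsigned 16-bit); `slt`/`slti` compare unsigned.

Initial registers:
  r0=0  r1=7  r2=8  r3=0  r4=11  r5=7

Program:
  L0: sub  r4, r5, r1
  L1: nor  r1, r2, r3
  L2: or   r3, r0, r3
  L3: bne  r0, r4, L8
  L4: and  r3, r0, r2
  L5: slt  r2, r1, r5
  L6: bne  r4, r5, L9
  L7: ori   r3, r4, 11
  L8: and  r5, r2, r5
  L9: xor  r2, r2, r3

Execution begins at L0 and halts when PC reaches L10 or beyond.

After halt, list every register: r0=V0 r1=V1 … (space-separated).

r0=0 r1=65527 r2=11 r3=11 r4=0 r5=7

#0 sub  r4, r5, r1 ; 0/7/8/0/0/7
#1 nor  r1, r2, r3 ; 0/65527/8/0/0/7
#2 or   r3, r0, r3 ; 0/65527/8/0/0/7
#3 bne  r0, r4, L8 ; 0/65527/8/0/0/7 ; →fallthru
#4 and  r3, r0, r2 ; 0/65527/8/0/0/7
#5 slt  r2, r1, r5 ; 0/65527/0/0/0/7
#6 bne  r4, r5, L9 ; 0/65527/0/0/0/7 ; →target
#7 ori   r3, r4, 11 ; 0/65527/0/11/0/7
#9 xor  r2, r2, r3 ; 0/65527/11/11/0/7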